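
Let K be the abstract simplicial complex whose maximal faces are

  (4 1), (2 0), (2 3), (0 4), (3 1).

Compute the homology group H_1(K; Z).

We work with the vertex ordering 0 < 1 < 2 < 3 < 4. The simplices of K, each written with vertices in increasing order, are:

  0-simplices (5): [0], [1], [2], [3], [4]
  1-simplices (5): [0,2], [0,4], [1,3], [1,4], [2,3]

so the chain groups are C_0 ≅ Z^5, C_1 ≅ Z^5.

Boundary ∂_1: C_1 → C_0 sends each edge [p,q] (with p < q) to q − p.
The 5×5 boundary matrix has rank 4 and Smith normal form diag(1,1,1,1).

Reading off H_k = ker ∂_k / im ∂_{k+1}:

  H_1: rank ker ∂_1 − rank ∂_2 = (5 − 4) − 0 = 1, and there is no ∂_2, so H_1 = Z.

(K is a triangulation of the circle S^1.)

H_1 = Z.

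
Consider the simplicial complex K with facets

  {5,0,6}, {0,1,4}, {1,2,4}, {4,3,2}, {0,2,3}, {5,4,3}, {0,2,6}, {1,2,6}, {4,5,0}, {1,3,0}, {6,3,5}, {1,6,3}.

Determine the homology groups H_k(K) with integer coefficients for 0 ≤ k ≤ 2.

H_0 ≅ Z,  H_1 ≅ Z/2,  H_2 = 0.

Fix the vertex order 0 < 1 < 2 < 3 < 4 < 5 < 6 and write every simplex with vertices in increasing order. Then dim K = 2 and the simplices of K are:

  0-simplices (7): [0], [1], [2], [3], [4], [5], [6]
  1-simplices (18): [0,1], [0,2], [0,3], [0,4], [0,5], [0,6], [1,2], [1,3], [1,4], [1,6], [2,3], [2,4], [2,6], [3,4], [3,5], [3,6], [4,5], [5,6]
  2-simplices (12): [0,1,3], [0,1,4], [0,2,3], [0,2,6], [0,4,5], [0,5,6], [1,2,4], [1,2,6], [1,3,6], [2,3,4], [3,4,5], [3,5,6]

Hence C_0 ≅ Z^7, C_1 ≅ Z^18, C_2 ≅ Z^12.

∂_1: C_1 → C_0 sends each edge [p,q] (with p < q) to q − p.
The 7×18 boundary matrix has rank 6 and Smith normal form diag(1,1,1,1,1,1).

∂_2: C_2 → C_1 maps a triangle to the signed sum of its edges. For instance
  ∂[1,2,4] = [2,4] − [1,4] + [1,2],
  ∂[3,5,6] = [5,6] − [3,6] + [3,5].
The 18×12 boundary matrix has rank 12 and Smith normal form diag(1,1,1,1,1,1,1,1,1,1,1,2).

Reading off H_k = ker ∂_k / im ∂_{k+1}:

  H_0: rank C_0 − rank ∂_1 = 7 − 6 = 1, and the invariant factors of ∂_1 are all 1, so H_0 ≅ Z.
  H_1: rank ker ∂_1 − rank ∂_2 = (18 − 6) − 12 = 0, and ∂_2 has invariant factor 2 > 1, so H_1 ≅ Z/2.
  H_2: rank ker ∂_2 − rank ∂_3 = (12 − 12) − 0 = 0, and there is no ∂_3, so H_2 ≅ 0.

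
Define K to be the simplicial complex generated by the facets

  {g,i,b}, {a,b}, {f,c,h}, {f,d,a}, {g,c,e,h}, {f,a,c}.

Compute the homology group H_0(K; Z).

H_0 = Z.

Order the vertices as a < b < c < d < e < f < g < h < i. Listing each simplex with vertices in this order, K has dimension 3 with simplices:

  0-simplices (9): a, b, c, d, e, f, g, h, i
  1-simplices (16): ab, ac, ad, af, bg, bi, ce, cf, cg, ch, df, eg, eh, fh, gh, gi
  2-simplices (8): acf, adf, bgi, ceg, ceh, cfh, cgh, egh
  3-simplices (1): cegh

Hence C_0 ≅ Z^9, C_1 ≅ Z^16, C_2 ≅ Z^8, C_3 ≅ Z^1.

Boundary ∂_1: C_1 → C_0 sends each edge [p,q] (with p < q) to q − p.
The resulting 9×16 matrix has rank 8, and its Smith normal form has invariant factors (1,1,1,1,1,1,1,1).

∂_2: C_2 → C_1 maps a triangle to the signed sum of its edges. For instance
  ∂adf = df − af + ad,
  ∂ceh = eh − ch + ce.
As a 16×8 matrix over Z this has rank 7, with invariant factors (1,1,1,1,1,1,1).

The boundary map ∂_3: C_3 → C_2 sends each 3-simplex σ to the alternating sum Σ_i (−1)^i (σ with its i-th vertex removed). For instance
  ∂cegh = egh − cgh + ceh − ceg.
The 8×1 boundary matrix has rank 1 and Smith normal form diag(1).

Now H_k = ker ∂_k / im ∂_{k+1}, so:

  H_0: rank C_0 − rank ∂_1 = 9 − 8 = 1, and the invariant factors of ∂_1 are all 1, so H_0 ≅ Z.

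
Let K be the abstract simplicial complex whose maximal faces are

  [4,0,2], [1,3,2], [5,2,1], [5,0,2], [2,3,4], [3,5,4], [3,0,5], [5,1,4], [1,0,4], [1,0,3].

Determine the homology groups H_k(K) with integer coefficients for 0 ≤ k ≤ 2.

Fix the vertex order 0 < 1 < 2 < 3 < 4 < 5 and write every simplex with vertices in increasing order. Then dim K = 2 and the simplices of K are:

  0-simplices (6): [0], [1], [2], [3], [4], [5]
  1-simplices (15): [0,1], [0,2], [0,3], [0,4], [0,5], [1,2], [1,3], [1,4], [1,5], [2,3], [2,4], [2,5], [3,4], [3,5], [4,5]
  2-simplices (10): [0,1,3], [0,1,4], [0,2,4], [0,2,5], [0,3,5], [1,2,3], [1,2,5], [1,4,5], [2,3,4], [3,4,5]

giving chain groups C_0 ≅ Z^6, C_1 ≅ Z^15, C_2 ≅ Z^10.

The boundary map ∂_1: C_1 → C_0 sends each edge [p,q] (with p < q) to q − p. For instance
  ∂[1,2] = [2] − [1].
As a 6×15 matrix over Z this has rank 5, with invariant factors (1,1,1,1,1).

∂_2: C_2 → C_1 maps a triangle to the signed sum of its edges. For instance
  ∂[1,4,5] = [4,5] − [1,5] + [1,4],
  ∂[0,3,5] = [3,5] − [0,5] + [0,3].
The 15×10 boundary matrix has rank 10 and Smith normal form diag(1,1,1,1,1,1,1,1,1,2).

From H_k ≅ ker(∂_k) / im(∂_{k+1}) we obtain:

  H_0: rank C_0 − rank ∂_1 = 6 − 5 = 1, and the invariant factors of ∂_1 are all 1, so H_0 ≅ Z.
  H_1: rank ker ∂_1 − rank ∂_2 = (15 − 5) − 10 = 0, and ∂_2 has invariant factor 2 > 1, so H_1 ≅ Z_2.
  H_2: rank ker ∂_2 − rank ∂_3 = (10 − 10) − 0 = 0, and there is no ∂_3, so H_2 ≅ 0.

H_0 ≅ Z,  H_1 ≅ Z_2,  H_2 = 0.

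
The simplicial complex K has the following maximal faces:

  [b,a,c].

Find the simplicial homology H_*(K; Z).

Fix the vertex order a < b < c and write every simplex with vertices in increasing order. Then dim K = 2 and the simplices of K are:

  0-simplices (3): a, b, c
  1-simplices (3): ab, ac, bc
  2-simplices (1): abc

giving chain groups C_0 ≅ Z^3, C_1 ≅ Z^3, C_2 ≅ Z^1.

Boundary ∂_1: C_1 → C_0 sends each edge [p,q] (with p < q) to q − p.
The 3×3 boundary matrix has rank 2 and Smith normal form diag(1,1).

The boundary map ∂_2: C_2 → C_1 acts by ∂[p,q,r] = [q,r] − [p,r] + [p,q]. For instance
  ∂abc = bc − ac + ab.
The 3×1 boundary matrix has rank 1 and Smith normal form diag(1).

From H_k ≅ ker(∂_k) / im(∂_{k+1}) we obtain:

  H_0: rank C_0 − rank ∂_1 = 3 − 2 = 1, and the invariant factors of ∂_1 are all 1, so H_0 = Z.
  H_1: rank ker ∂_1 − rank ∂_2 = (3 − 2) − 1 = 0, and the invariant factors of ∂_2 are all 1, so H_1 = 0.
  H_2: rank ker ∂_2 − rank ∂_3 = (1 − 1) − 0 = 0, and there is no ∂_3, so H_2 = 0.

As a check, the Euler characteristic is 3 − 3 + 1 = 1, which agrees with 1 − 0 + 0 = 1.

H_0 ≅ Z,  H_1 = 0,  H_2 = 0.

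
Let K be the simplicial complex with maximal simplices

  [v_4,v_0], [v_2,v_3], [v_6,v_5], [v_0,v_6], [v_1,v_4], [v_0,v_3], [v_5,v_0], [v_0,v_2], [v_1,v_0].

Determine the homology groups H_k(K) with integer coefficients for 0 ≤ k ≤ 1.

Order the vertices as v_0 < v_1 < v_2 < v_3 < v_4 < v_5 < v_6. Listing each simplex with vertices in this order, K has dimension 1 with simplices:

  0-simplices (7): [v_0], [v_1], [v_2], [v_3], [v_4], [v_5], [v_6]
  1-simplices (9): [v_0,v_1], [v_0,v_2], [v_0,v_3], [v_0,v_4], [v_0,v_5], [v_0,v_6], [v_1,v_4], [v_2,v_3], [v_5,v_6]

so the chain groups are C_0 ≅ Z^7, C_1 ≅ Z^9.

∂_1: C_1 → C_0 sends each edge [p,q] (with p < q) to q − p. For instance
  ∂[v_0,v_3] = [v_3] − [v_0].
The 7×9 boundary matrix has rank 6 and Smith normal form diag(1,1,1,1,1,1).

Now H_k = ker ∂_k / im ∂_{k+1}, so:

  H_0: rank C_0 − rank ∂_1 = 7 − 6 = 1, and the invariant factors of ∂_1 are all 1, so H_0 = Z.
  H_1: rank ker ∂_1 − rank ∂_2 = (9 − 6) − 0 = 3, and there is no ∂_2, so H_1 = Z^3.

As a check, the Euler characteristic is 7 − 9 = -2, which agrees with 1 − 3 = -2.

H_0 = Z,  H_1 = Z^3.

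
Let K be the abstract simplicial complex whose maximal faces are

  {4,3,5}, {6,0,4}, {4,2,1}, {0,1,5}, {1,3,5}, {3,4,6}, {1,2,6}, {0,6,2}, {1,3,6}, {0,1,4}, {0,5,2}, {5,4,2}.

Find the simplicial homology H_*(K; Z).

H_0 = Z,  H_1 = Z/2,  H_2 = 0.

Fix the vertex order 0 < 1 < 2 < 3 < 4 < 5 < 6 and write every simplex with vertices in increasing order. Then dim K = 2 and the simplices of K are:

  0-simplices (7): [0], [1], [2], [3], [4], [5], [6]
  1-simplices (18): [0,1], [0,2], [0,4], [0,5], [0,6], [1,2], [1,3], [1,4], [1,5], [1,6], [2,4], [2,5], [2,6], [3,4], [3,5], [3,6], [4,5], [4,6]
  2-simplices (12): [0,1,4], [0,1,5], [0,2,5], [0,2,6], [0,4,6], [1,2,4], [1,2,6], [1,3,5], [1,3,6], [2,4,5], [3,4,5], [3,4,6]

giving chain groups C_0 ≅ Z^7, C_1 ≅ Z^18, C_2 ≅ Z^12.

The boundary map ∂_1: C_1 → C_0 maps an edge to its endpoints' difference, ∂[p,q] = q − p.
As a 7×18 matrix over Z this has rank 6, with invariant factors (1,1,1,1,1,1).

The boundary map ∂_2: C_2 → C_1 acts by ∂[p,q,r] = [q,r] − [p,r] + [p,q]. For instance
  ∂[1,3,6] = [3,6] − [1,6] + [1,3],
  ∂[1,2,4] = [2,4] − [1,4] + [1,2].
The 18×12 boundary matrix has rank 12 and Smith normal form diag(1,1,1,1,1,1,1,1,1,1,1,2).

Now H_k = ker ∂_k / im ∂_{k+1}, so:

  H_0: rank C_0 − rank ∂_1 = 7 − 6 = 1, and the invariant factors of ∂_1 are all 1, so H_0 ≅ Z.
  H_1: rank ker ∂_1 − rank ∂_2 = (18 − 6) − 12 = 0, and ∂_2 has invariant factor 2 > 1, so H_1 ≅ Z/2.
  H_2: rank ker ∂_2 − rank ∂_3 = (12 − 12) − 0 = 0, and there is no ∂_3, so H_2 ≅ 0.

As a check, the Euler characteristic is 7 − 18 + 12 = 1, which agrees with 1 − 0 + 0 = 1.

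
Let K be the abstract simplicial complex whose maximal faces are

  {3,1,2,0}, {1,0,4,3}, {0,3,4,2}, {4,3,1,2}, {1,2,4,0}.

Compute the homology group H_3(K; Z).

H_3 ≅ Z.

We work with the vertex ordering 0 < 1 < 2 < 3 < 4. The simplices of K, each written with vertices in increasing order, are:

  0-simplices (5): [0], [1], [2], [3], [4]
  1-simplices (10): [0,1], [0,2], [0,3], [0,4], [1,2], [1,3], [1,4], [2,3], [2,4], [3,4]
  2-simplices (10): [0,1,2], [0,1,3], [0,1,4], [0,2,3], [0,2,4], [0,3,4], [1,2,3], [1,2,4], [1,3,4], [2,3,4]
  3-simplices (5): [0,1,2,3], [0,1,2,4], [0,1,3,4], [0,2,3,4], [1,2,3,4]

giving chain groups C_0 ≅ Z^5, C_1 ≅ Z^10, C_2 ≅ Z^10, C_3 ≅ Z^5.

The boundary map ∂_1: C_1 → C_0 maps an edge to its endpoints' difference, ∂[p,q] = q − p.
The resulting 5×10 matrix has rank 4, and its Smith normal form has invariant factors (1,1,1,1).

The boundary map ∂_2: C_2 → C_1 maps a triangle to the signed sum of its edges. For instance
  ∂[0,3,4] = [3,4] − [0,4] + [0,3],
  ∂[1,3,4] = [3,4] − [1,4] + [1,3].
This gives a 10×10 integer matrix of rank 6; reducing to Smith normal form yields diagonal entries (1,1,1,1,1,1).

The boundary map ∂_3: C_3 → C_2 sends each 3-simplex σ to the alternating sum Σ_i (−1)^i (σ with its i-th vertex removed). For instance
  ∂[0,2,3,4] = [2,3,4] − [0,3,4] + [0,2,4] − [0,2,3],
  ∂[1,2,3,4] = [2,3,4] − [1,3,4] + [1,2,4] − [1,2,3].
The 10×5 boundary matrix has rank 4 and Smith normal form diag(1,1,1,1).

Computing H_k = (kernel of ∂_k) / (image of ∂_{k+1}):

  H_3: rank ker ∂_3 − rank ∂_4 = (5 − 4) − 0 = 1, and there is no ∂_4, so H_3 = Z.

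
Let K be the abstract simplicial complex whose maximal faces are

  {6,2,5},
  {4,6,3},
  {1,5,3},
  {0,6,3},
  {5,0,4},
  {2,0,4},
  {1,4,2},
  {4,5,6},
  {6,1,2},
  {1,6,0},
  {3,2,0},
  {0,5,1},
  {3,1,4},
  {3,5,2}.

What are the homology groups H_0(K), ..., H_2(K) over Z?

H_0 ≅ Z,  H_1 ≅ Z^2,  H_2 ≅ Z.

Order the vertices as 0 < 1 < 2 < 3 < 4 < 5 < 6. Listing each simplex with vertices in this order, K has dimension 2 with simplices:

  0-simplices (7): [0], [1], [2], [3], [4], [5], [6]
  1-simplices (21): [0,1], [0,2], [0,3], [0,4], [0,5], [0,6], [1,2], [1,3], [1,4], [1,5], [1,6], [2,3], [2,4], [2,5], [2,6], [3,4], [3,5], [3,6], [4,5], [4,6], [5,6]
  2-simplices (14): [0,1,5], [0,1,6], [0,2,3], [0,2,4], [0,3,6], [0,4,5], [1,2,4], [1,2,6], [1,3,4], [1,3,5], [2,3,5], [2,5,6], [3,4,6], [4,5,6]

giving chain groups C_0 ≅ Z^7, C_1 ≅ Z^21, C_2 ≅ Z^14.

∂_1: C_1 → C_0 is given by ∂[p,q] = [q] − [p].
The 7×21 boundary matrix has rank 6 and Smith normal form diag(1,1,1,1,1,1).

Boundary ∂_2: C_2 → C_1 maps a triangle to the signed sum of its edges. For instance
  ∂[2,5,6] = [5,6] − [2,6] + [2,5],
  ∂[0,4,5] = [4,5] − [0,5] + [0,4].
The resulting 21×14 matrix has rank 13, and its Smith normal form has invariant factors (1,1,1,1,1,1,1,1,1,1,1,1,1).

Computing H_k = (kernel of ∂_k) / (image of ∂_{k+1}):

  H_0: rank C_0 − rank ∂_1 = 7 − 6 = 1, and the invariant factors of ∂_1 are all 1, so H_0 = Z.
  H_1: rank ker ∂_1 − rank ∂_2 = (21 − 6) − 13 = 2, and the invariant factors of ∂_2 are all 1, so H_1 = Z^2.
  H_2: rank ker ∂_2 − rank ∂_3 = (14 − 13) − 0 = 1, and there is no ∂_3, so H_2 = Z.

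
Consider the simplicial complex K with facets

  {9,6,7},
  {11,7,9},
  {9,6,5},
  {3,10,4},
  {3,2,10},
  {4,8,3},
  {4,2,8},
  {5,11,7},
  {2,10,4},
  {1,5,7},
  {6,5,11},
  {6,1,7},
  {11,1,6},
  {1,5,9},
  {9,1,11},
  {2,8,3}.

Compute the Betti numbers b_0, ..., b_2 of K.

We work with the vertex ordering 1 < 2 < 3 < 4 < 5 < 6 < 7 < 8 < 9 < 10 < 11. The simplices of K, each written with vertices in increasing order, are:

  0-simplices (11): [1], [2], [3], [4], [5], [6], [7], [8], [9], [10], [11]
  1-simplices (24): (24 of them)
  2-simplices (16): [1,5,7], [1,5,9], [1,6,7], [1,6,11], [1,9,11], [2,3,8], [2,3,10], [2,4,8], [2,4,10], [3,4,8], [3,4,10], [5,6,9], [5,6,11], [5,7,11], [6,7,9], [7,9,11]

giving chain groups C_0 ≅ Z^11, C_1 ≅ Z^24, C_2 ≅ Z^16.

∂_1: C_1 → C_0 is given by ∂[p,q] = [q] − [p]. For instance
  ∂[7,9] = [9] − [7].
This gives a 11×24 integer matrix of rank 9; reducing to Smith normal form yields diagonal entries (1,1,1,1,1,1,1,1,1).

∂_2: C_2 → C_1 maps a triangle to the signed sum of its edges. For instance
  ∂[1,6,11] = [6,11] − [1,11] + [1,6],
  ∂[5,7,11] = [7,11] − [5,11] + [5,7].
The 24×16 boundary matrix has rank 15 and Smith normal form diag(1,1,1,1,1,1,1,1,1,1,1,1,1,1,2).

From H_k ≅ ker(∂_k) / im(∂_{k+1}) we obtain:

  H_0: rank C_0 − rank ∂_1 = 11 − 9 = 2, and the invariant factors of ∂_1 are all 1, so H_0 = Z^2.
  H_1: rank ker ∂_1 − rank ∂_2 = (24 − 9) − 15 = 0, and ∂_2 has invariant factor 2 > 1, so H_1 = Z/2.
  H_2: rank ker ∂_2 − rank ∂_3 = (16 − 15) − 0 = 1, and there is no ∂_3, so H_2 = Z.

As a check, the Euler characteristic is 11 − 24 + 16 = 3, which agrees with 2 − 0 + 1 = 3.
(K is a triangulation of the disjoint union of the 2-sphere S^2 and the real projective plane RP^2.)

Hence the Betti numbers are b_0 = 2, b_1 = 0, b_2 = 1.

b_0 = 2, b_1 = 0, b_2 = 1.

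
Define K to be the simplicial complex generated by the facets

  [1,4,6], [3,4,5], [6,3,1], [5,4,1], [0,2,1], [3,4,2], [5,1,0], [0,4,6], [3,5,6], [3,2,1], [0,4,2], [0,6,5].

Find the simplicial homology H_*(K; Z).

Take the total order 0 < 1 < 2 < 3 < 4 < 5 < 6 on the vertex set. Then K (dimension 2) consists of the simplices:

  0-simplices (7): [0], [1], [2], [3], [4], [5], [6]
  1-simplices (18): [0,1], [0,2], [0,4], [0,5], [0,6], [1,2], [1,3], [1,4], [1,5], [1,6], [2,3], [2,4], [3,4], [3,5], [3,6], [4,5], [4,6], [5,6]
  2-simplices (12): [0,1,2], [0,1,5], [0,2,4], [0,4,6], [0,5,6], [1,2,3], [1,3,6], [1,4,5], [1,4,6], [2,3,4], [3,4,5], [3,5,6]

Hence C_0 ≅ Z^7, C_1 ≅ Z^18, C_2 ≅ Z^12.

Boundary ∂_1: C_1 → C_0 sends each edge [p,q] (with p < q) to q − p. For instance
  ∂[0,2] = [2] − [0].
This gives a 7×18 integer matrix of rank 6; reducing to Smith normal form yields diagonal entries (1,1,1,1,1,1).

The boundary map ∂_2: C_2 → C_1 sends each 2-simplex [p,q,r] to [q,r] − [p,r] + [p,q]. For instance
  ∂[1,4,5] = [4,5] − [1,5] + [1,4],
  ∂[1,4,6] = [4,6] − [1,6] + [1,4].
The 18×12 boundary matrix has rank 12 and Smith normal form diag(1,1,1,1,1,1,1,1,1,1,1,2).

Now H_k = ker ∂_k / im ∂_{k+1}, so:

  H_0: rank C_0 − rank ∂_1 = 7 − 6 = 1, and the invariant factors of ∂_1 are all 1, so H_0 = Z.
  H_1: rank ker ∂_1 − rank ∂_2 = (18 − 6) − 12 = 0, and ∂_2 has invariant factor 2 > 1, so H_1 = Z/2.
  H_2: rank ker ∂_2 − rank ∂_3 = (12 − 12) − 0 = 0, and there is no ∂_3, so H_2 = 0.

As a check, the Euler characteristic is 7 − 18 + 12 = 1, which agrees with 1 − 0 + 0 = 1.

H_0 = Z,  H_1 = Z/2,  H_2 = 0.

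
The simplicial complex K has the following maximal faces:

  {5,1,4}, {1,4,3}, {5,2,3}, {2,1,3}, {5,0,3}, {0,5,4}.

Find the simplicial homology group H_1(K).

Fix the vertex order 0 < 1 < 2 < 3 < 4 < 5 and write every simplex with vertices in increasing order. Then dim K = 2 and the simplices of K are:

  0-simplices (6): [0], [1], [2], [3], [4], [5]
  1-simplices (12): [0,3], [0,4], [0,5], [1,2], [1,3], [1,4], [1,5], [2,3], [2,5], [3,4], [3,5], [4,5]
  2-simplices (6): [0,3,5], [0,4,5], [1,2,3], [1,3,4], [1,4,5], [2,3,5]

Hence C_0 ≅ Z^6, C_1 ≅ Z^12, C_2 ≅ Z^6.

∂_1: C_1 → C_0 sends each edge [p,q] (with p < q) to q − p.
As a 6×12 matrix over Z this has rank 5, with invariant factors (1,1,1,1,1).

∂_2: C_2 → C_1 sends each 2-simplex [p,q,r] to [q,r] − [p,r] + [p,q]. For instance
  ∂[2,3,5] = [3,5] − [2,5] + [2,3],
  ∂[1,4,5] = [4,5] − [1,5] + [1,4].
The 12×6 boundary matrix has rank 6 and Smith normal form diag(1,1,1,1,1,1).

Reading off H_k = ker ∂_k / im ∂_{k+1}:

  H_1: rank ker ∂_1 − rank ∂_2 = (12 − 5) − 6 = 1, and the invariant factors of ∂_2 are all 1, so H_1 = Z.

(K is a triangulation of the cylinder S^1 x I.)

H_1 = Z.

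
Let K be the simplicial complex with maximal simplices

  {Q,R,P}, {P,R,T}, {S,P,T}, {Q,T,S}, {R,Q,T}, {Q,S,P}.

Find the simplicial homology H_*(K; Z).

Take the total order P < Q < R < S < T on the vertex set. Then K (dimension 2) consists of the simplices:

  0-simplices (5): P, Q, R, S, T
  1-simplices (9): PQ, PR, PS, PT, QR, QS, QT, RT, ST
  2-simplices (6): PQR, PQS, PRT, PST, QRT, QST

so the chain groups are C_0 ≅ Z^5, C_1 ≅ Z^9, C_2 ≅ Z^6.

Boundary ∂_1: C_1 → C_0 is given by ∂[p,q] = [q] − [p]. For instance
  ∂PR = R − P.
This gives a 5×9 integer matrix of rank 4; reducing to Smith normal form yields diagonal entries (1,1,1,1).

Boundary ∂_2: C_2 → C_1 acts by ∂[p,q,r] = [q,r] − [p,r] + [p,q]. For instance
  ∂PRT = RT − PT + PR,
  ∂PQR = QR − PR + PQ.
This gives a 9×6 integer matrix of rank 5; reducing to Smith normal form yields diagonal entries (1,1,1,1,1).

Now H_k = ker ∂_k / im ∂_{k+1}, so:

  H_0: rank C_0 − rank ∂_1 = 5 − 4 = 1, and the invariant factors of ∂_1 are all 1, so H_0 ≅ Z.
  H_1: rank ker ∂_1 − rank ∂_2 = (9 − 4) − 5 = 0, and the invariant factors of ∂_2 are all 1, so H_1 ≅ 0.
  H_2: rank ker ∂_2 − rank ∂_3 = (6 − 5) − 0 = 1, and there is no ∂_3, so H_2 ≅ Z.

H_0 ≅ Z,  H_1 = 0,  H_2 ≅ Z.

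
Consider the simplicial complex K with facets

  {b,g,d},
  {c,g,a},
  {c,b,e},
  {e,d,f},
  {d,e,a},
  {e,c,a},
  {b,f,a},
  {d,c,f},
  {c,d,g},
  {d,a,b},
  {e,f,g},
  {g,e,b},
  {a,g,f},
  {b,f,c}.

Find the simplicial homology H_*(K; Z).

We work with the vertex ordering a < b < c < d < e < f < g. The simplices of K, each written with vertices in increasing order, are:

  0-simplices (7): a, b, c, d, e, f, g
  1-simplices (21): ab, ac, ad, ae, af, ag, bc, bd, be, bf, bg, cd, ce, cf, cg, de, df, dg, ef, eg, fg
  2-simplices (14): abd, abf, ace, acg, ade, afg, bce, bcf, bdg, beg, cdf, cdg, def, efg

so the chain groups are C_0 ≅ Z^7, C_1 ≅ Z^21, C_2 ≅ Z^14.

Boundary ∂_1: C_1 → C_0 is given by ∂[p,q] = [q] − [p].
The resulting 7×21 matrix has rank 6, and its Smith normal form has invariant factors (1,1,1,1,1,1).

∂_2: C_2 → C_1 maps a triangle to the signed sum of its edges. For instance
  ∂acg = cg − ag + ac,
  ∂bcf = cf − bf + bc.
This gives a 21×14 integer matrix of rank 13; reducing to Smith normal form yields diagonal entries (1,1,1,1,1,1,1,1,1,1,1,1,1).

Computing H_k = (kernel of ∂_k) / (image of ∂_{k+1}):

  H_0: rank C_0 − rank ∂_1 = 7 − 6 = 1, and the invariant factors of ∂_1 are all 1, so H_0 = Z.
  H_1: rank ker ∂_1 − rank ∂_2 = (21 − 6) − 13 = 2, and the invariant factors of ∂_2 are all 1, so H_1 = Z^2.
  H_2: rank ker ∂_2 − rank ∂_3 = (14 − 13) − 0 = 1, and there is no ∂_3, so H_2 = Z.

H_0 = Z,  H_1 = Z^2,  H_2 = Z.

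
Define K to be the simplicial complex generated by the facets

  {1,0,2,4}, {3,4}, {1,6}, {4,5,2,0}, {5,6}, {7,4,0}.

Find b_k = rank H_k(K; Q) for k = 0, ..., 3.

K has 8 vertices, 14 edges, 8 triangles, 2 3-simplices.
rank ∂_0 = 0, rank ∂_1 = 7 ⇒ b_0 = 8 − 0 − 7 = 1; all invariant factors of ∂_1 are 1 so no torsion. So H_0 ≅ Z.
rank ∂_1 = 7, rank ∂_2 = 6 ⇒ b_1 = 14 − 7 − 6 = 1; all invariant factors of ∂_2 are 1 so no torsion. So H_1 ≅ Z.
rank ∂_2 = 6, rank ∂_3 = 2 ⇒ b_2 = 8 − 6 − 2 = 0; all invariant factors of ∂_3 are 1 so no torsion. So H_2 ≅ 0.
rank ∂_3 = 2, rank ∂_4 = 0 ⇒ b_3 = 2 − 2 − 0 = 0. So H_3 ≅ 0.

b_0 = 1, b_1 = 1, b_2 = 0, b_3 = 0.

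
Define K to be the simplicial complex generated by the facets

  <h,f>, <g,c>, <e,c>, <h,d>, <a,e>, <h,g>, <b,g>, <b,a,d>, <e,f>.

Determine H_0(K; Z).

H_0 = Z.

We work with the vertex ordering a < b < c < d < e < f < g < h. The simplices of K, each written with vertices in increasing order, are:

  0-simplices (8): a, b, c, d, e, f, g, h
  1-simplices (11): ab, ad, ae, bd, bg, ce, cg, dh, ef, fh, gh
  2-simplices (1): abd

giving chain groups C_0 ≅ Z^8, C_1 ≅ Z^11, C_2 ≅ Z^1.

∂_1: C_1 → C_0 is given by ∂[p,q] = [q] − [p]. For instance
  ∂dh = h − d.
The 8×11 boundary matrix has rank 7 and Smith normal form diag(1,1,1,1,1,1,1).

Boundary ∂_2: C_2 → C_1 sends each 2-simplex [p,q,r] to [q,r] − [p,r] + [p,q]. For instance
  ∂abd = bd − ad + ab.
This gives a 11×1 integer matrix of rank 1; reducing to Smith normal form yields diagonal entries (1).

Computing H_k = (kernel of ∂_k) / (image of ∂_{k+1}):

  H_0: rank C_0 − rank ∂_1 = 8 − 7 = 1, and the invariant factors of ∂_1 are all 1, so H_0 ≅ Z.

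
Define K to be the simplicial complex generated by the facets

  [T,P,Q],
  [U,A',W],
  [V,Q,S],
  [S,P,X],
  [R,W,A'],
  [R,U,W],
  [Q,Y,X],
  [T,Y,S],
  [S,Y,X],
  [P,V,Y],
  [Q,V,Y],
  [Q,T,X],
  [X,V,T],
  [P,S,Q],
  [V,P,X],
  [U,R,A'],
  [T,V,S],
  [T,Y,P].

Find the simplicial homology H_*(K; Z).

H_0 ≅ Z^2,  H_1 ≅ Z^2,  H_2 ≅ Z^2.

We work with the vertex ordering P < Q < R < S < T < U < V < W < X < Y < A'. The simplices of K, each written with vertices in increasing order, are:

  0-simplices (11): [P], [Q], [R], [S], [T], [U], [V], [W], [X], [Y], [A']
  1-simplices (27): (27 of them)
  2-simplices (18): (18 of them)

Hence C_0 ≅ Z^11, C_1 ≅ Z^27, C_2 ≅ Z^18.

Boundary ∂_1: C_1 → C_0 maps an edge to its endpoints' difference, ∂[p,q] = q − p. For instance
  ∂[Q,V] = [V] − [Q].
The resulting 11×27 matrix has rank 9, and its Smith normal form has invariant factors (1,1,1,1,1,1,1,1,1).

The boundary map ∂_2: C_2 → C_1 maps a triangle to the signed sum of its edges. For instance
  ∂[T,V,X] = [V,X] − [T,X] + [T,V],
  ∂[Q,S,V] = [S,V] − [Q,V] + [Q,S].
As a 27×18 matrix over Z this has rank 16, with invariant factors (1,1,1,1,1,1,1,1,1,1,1,1,1,1,1,1).

From H_k ≅ ker(∂_k) / im(∂_{k+1}) we obtain:

  H_0: rank C_0 − rank ∂_1 = 11 − 9 = 2, and the invariant factors of ∂_1 are all 1, so H_0 ≅ Z^2.
  H_1: rank ker ∂_1 − rank ∂_2 = (27 − 9) − 16 = 2, and the invariant factors of ∂_2 are all 1, so H_1 ≅ Z^2.
  H_2: rank ker ∂_2 − rank ∂_3 = (18 − 16) − 0 = 2, and there is no ∂_3, so H_2 ≅ Z^2.

As a check, the Euler characteristic is 11 − 27 + 18 = 2, which agrees with 2 − 2 + 2 = 2.
(K is a triangulation of the disjoint union of the 2-sphere S^2 and the torus T^2.)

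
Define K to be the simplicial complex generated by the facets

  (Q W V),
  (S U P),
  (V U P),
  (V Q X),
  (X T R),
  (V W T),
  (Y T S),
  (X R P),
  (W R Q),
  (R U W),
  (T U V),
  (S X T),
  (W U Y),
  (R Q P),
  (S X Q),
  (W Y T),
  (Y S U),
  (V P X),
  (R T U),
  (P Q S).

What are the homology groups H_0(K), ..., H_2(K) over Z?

H_0 ≅ Z,  H_1 ≅ Z ⊕ Z/2Z,  H_2 = 0.

Fix the vertex order P < Q < R < S < T < U < V < W < X < Y and write every simplex with vertices in increasing order. Then dim K = 2 and the simplices of K are:

  0-simplices (10): P, Q, R, S, T, U, V, W, X, Y
  1-simplices (30): PQ, PR, PS, PU, PV, PX, QR, QS, QV, QW, QX, RT, RU, RW, RX, ST, SU, SX, SY, TU, TV, TW, TX, TY, UV, UW, UY, VW, VX, WY
  2-simplices (20): PQR, PQS, PRX, PSU, PUV, PVX, QRW, QSX, QVW, QVX, RTU, RTX, RUW, STX, STY, SUY, TUV, TVW, TWY, UWY

Hence C_0 ≅ Z^10, C_1 ≅ Z^30, C_2 ≅ Z^20.

The boundary map ∂_1: C_1 → C_0 maps an edge to its endpoints' difference, ∂[p,q] = q − p. For instance
  ∂SX = X − S.
As a 10×30 matrix over Z this has rank 9, with invariant factors (1,1,1,1,1,1,1,1,1).

The boundary map ∂_2: C_2 → C_1 maps a triangle to the signed sum of its edges. For instance
  ∂TWY = WY − TY + TW,
  ∂TUV = UV − TV + TU.
The 30×20 boundary matrix has rank 20 and Smith normal form diag(1,1,1,1,1,1,1,1,1,1,1,1,1,1,1,1,1,1,1,2).

Computing H_k = (kernel of ∂_k) / (image of ∂_{k+1}):

  H_0: rank C_0 − rank ∂_1 = 10 − 9 = 1, and the invariant factors of ∂_1 are all 1, so H_0 = Z.
  H_1: rank ker ∂_1 − rank ∂_2 = (30 − 9) − 20 = 1, and ∂_2 has invariant factor 2 > 1, so H_1 = Z ⊕ Z/2Z.
  H_2: rank ker ∂_2 − rank ∂_3 = (20 − 20) − 0 = 0, and there is no ∂_3, so H_2 = 0.

As a check, the Euler characteristic is 10 − 30 + 20 = 0, which agrees with 1 − 1 + 0 = 0.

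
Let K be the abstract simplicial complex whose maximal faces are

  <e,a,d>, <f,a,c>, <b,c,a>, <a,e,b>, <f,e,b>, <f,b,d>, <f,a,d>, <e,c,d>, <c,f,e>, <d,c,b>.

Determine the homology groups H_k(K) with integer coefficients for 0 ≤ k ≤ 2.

Fix the vertex order a < b < c < d < e < f and write every simplex with vertices in increasing order. Then dim K = 2 and the simplices of K are:

  0-simplices (6): a, b, c, d, e, f
  1-simplices (15): ab, ac, ad, ae, af, bc, bd, be, bf, cd, ce, cf, de, df, ef
  2-simplices (10): abc, abe, acf, ade, adf, bcd, bdf, bef, cde, cef

Hence C_0 ≅ Z^6, C_1 ≅ Z^15, C_2 ≅ Z^10.

∂_1: C_1 → C_0 is given by ∂[p,q] = [q] − [p]. For instance
  ∂ac = c − a.
As a 6×15 matrix over Z this has rank 5, with invariant factors (1,1,1,1,1).

Boundary ∂_2: C_2 → C_1 maps a triangle to the signed sum of its edges. For instance
  ∂ade = de − ae + ad,
  ∂bef = ef − bf + be.
The resulting 15×10 matrix has rank 10, and its Smith normal form has invariant factors (1,1,1,1,1,1,1,1,1,2).

From H_k ≅ ker(∂_k) / im(∂_{k+1}) we obtain:

  H_0: rank C_0 − rank ∂_1 = 6 − 5 = 1, and the invariant factors of ∂_1 are all 1, so H_0 = Z.
  H_1: rank ker ∂_1 − rank ∂_2 = (15 − 5) − 10 = 0, and ∂_2 has invariant factor 2 > 1, so H_1 = Z/2.
  H_2: rank ker ∂_2 − rank ∂_3 = (10 − 10) − 0 = 0, and there is no ∂_3, so H_2 = 0.

H_0 ≅ Z,  H_1 ≅ Z/2,  H_2 = 0.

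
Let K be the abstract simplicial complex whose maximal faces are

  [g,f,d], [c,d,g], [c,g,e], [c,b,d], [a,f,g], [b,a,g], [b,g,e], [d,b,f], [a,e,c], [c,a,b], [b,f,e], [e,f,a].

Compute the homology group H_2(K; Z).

Take the total order a < b < c < d < e < f < g on the vertex set. Then K (dimension 2) consists of the simplices:

  0-simplices (7): a, b, c, d, e, f, g
  1-simplices (18): ab, ac, ae, af, ag, bc, bd, be, bf, bg, cd, ce, cg, df, dg, ef, eg, fg
  2-simplices (12): abc, abg, ace, aef, afg, bcd, bdf, bef, beg, cdg, ceg, dfg

so the chain groups are C_0 ≅ Z^7, C_1 ≅ Z^18, C_2 ≅ Z^12.

Boundary ∂_1: C_1 → C_0 maps an edge to its endpoints' difference, ∂[p,q] = q − p. For instance
  ∂cg = g − c.
The 7×18 boundary matrix has rank 6 and Smith normal form diag(1,1,1,1,1,1).

The boundary map ∂_2: C_2 → C_1 maps a triangle to the signed sum of its edges. For instance
  ∂abg = bg − ag + ab,
  ∂bef = ef − bf + be.
This gives a 18×12 integer matrix of rank 12; reducing to Smith normal form yields diagonal entries (1,1,1,1,1,1,1,1,1,1,1,2).

From H_k ≅ ker(∂_k) / im(∂_{k+1}) we obtain:

  H_2: rank ker ∂_2 − rank ∂_3 = (12 − 12) − 0 = 0, and there is no ∂_3, so H_2 ≅ 0.

H_2 = 0.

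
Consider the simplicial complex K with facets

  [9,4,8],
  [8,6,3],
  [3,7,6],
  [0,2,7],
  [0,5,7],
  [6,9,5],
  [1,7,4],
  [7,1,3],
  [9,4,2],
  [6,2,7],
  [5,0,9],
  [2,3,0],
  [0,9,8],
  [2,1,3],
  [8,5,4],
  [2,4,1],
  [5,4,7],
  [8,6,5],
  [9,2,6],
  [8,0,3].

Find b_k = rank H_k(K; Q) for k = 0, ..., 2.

Take the total order 0 < 1 < 2 < 3 < 4 < 5 < 6 < 7 < 8 < 9 on the vertex set. Then K (dimension 2) consists of the simplices:

  0-simplices (10): [0], [1], [2], [3], [4], [5], [6], [7], [8], [9]
  1-simplices (30): (30 of them)
  2-simplices (20): (20 of them)

Hence C_0 ≅ Z^10, C_1 ≅ Z^30, C_2 ≅ Z^20.

∂_1: C_1 → C_0 maps an edge to its endpoints' difference, ∂[p,q] = q − p.
The 10×30 boundary matrix has rank 9 and Smith normal form diag(1,1,1,1,1,1,1,1,1).

∂_2: C_2 → C_1 acts by ∂[p,q,r] = [q,r] − [p,r] + [p,q]. For instance
  ∂[3,6,8] = [6,8] − [3,8] + [3,6],
  ∂[4,5,8] = [5,8] − [4,8] + [4,5].
The resulting 30×20 matrix has rank 20, and its Smith normal form has invariant factors (1,1,1,1,1,1,1,1,1,1,1,1,1,1,1,1,1,1,1,2).

From H_k ≅ ker(∂_k) / im(∂_{k+1}) we obtain:

  H_0: rank C_0 − rank ∂_1 = 10 − 9 = 1, and the invariant factors of ∂_1 are all 1, so H_0 = Z.
  H_1: rank ker ∂_1 − rank ∂_2 = (30 − 9) − 20 = 1, and ∂_2 has invariant factor 2 > 1, so H_1 = Z ⊕ Z/2.
  H_2: rank ker ∂_2 − rank ∂_3 = (20 − 20) − 0 = 0, and there is no ∂_3, so H_2 = 0.

(K is a triangulation of the Klein bottle.)

Hence the Betti numbers are b_0 = 1, b_1 = 1, b_2 = 0.

b_0 = 1, b_1 = 1, b_2 = 0.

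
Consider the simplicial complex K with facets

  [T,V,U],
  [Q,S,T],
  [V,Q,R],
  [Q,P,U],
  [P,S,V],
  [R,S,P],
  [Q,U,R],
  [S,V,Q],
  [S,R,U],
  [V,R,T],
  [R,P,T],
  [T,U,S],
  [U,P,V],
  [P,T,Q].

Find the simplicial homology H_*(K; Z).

H_0 = Z,  H_1 = Z^2,  H_2 = Z.

Fix the vertex order P < Q < R < S < T < U < V and write every simplex with vertices in increasing order. Then dim K = 2 and the simplices of K are:

  0-simplices (7): P, Q, R, S, T, U, V
  1-simplices (21): PQ, PR, PS, PT, PU, PV, QR, QS, QT, QU, QV, RS, RT, RU, RV, ST, SU, SV, TU, TV, UV
  2-simplices (14): PQT, PQU, PRS, PRT, PSV, PUV, QRU, QRV, QST, QSV, RSU, RTV, STU, TUV

giving chain groups C_0 ≅ Z^7, C_1 ≅ Z^21, C_2 ≅ Z^14.

∂_1: C_1 → C_0 maps an edge to its endpoints' difference, ∂[p,q] = q − p.
The 7×21 boundary matrix has rank 6 and Smith normal form diag(1,1,1,1,1,1).

Boundary ∂_2: C_2 → C_1 sends each 2-simplex [p,q,r] to [q,r] − [p,r] + [p,q]. For instance
  ∂QSV = SV − QV + QS,
  ∂QRU = RU − QU + QR.
As a 21×14 matrix over Z this has rank 13, with invariant factors (1,1,1,1,1,1,1,1,1,1,1,1,1).

Reading off H_k = ker ∂_k / im ∂_{k+1}:

  H_0: rank C_0 − rank ∂_1 = 7 − 6 = 1, and the invariant factors of ∂_1 are all 1, so H_0 = Z.
  H_1: rank ker ∂_1 − rank ∂_2 = (21 − 6) − 13 = 2, and the invariant factors of ∂_2 are all 1, so H_1 = Z^2.
  H_2: rank ker ∂_2 − rank ∂_3 = (14 − 13) − 0 = 1, and there is no ∂_3, so H_2 = Z.

As a check, the Euler characteristic is 7 − 21 + 14 = 0, which agrees with 1 − 2 + 1 = 0.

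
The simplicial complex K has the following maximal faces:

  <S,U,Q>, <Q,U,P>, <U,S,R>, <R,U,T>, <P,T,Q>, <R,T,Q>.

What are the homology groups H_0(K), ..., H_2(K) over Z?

Take the total order P < Q < R < S < T < U on the vertex set. Then K (dimension 2) consists of the simplices:

  0-simplices (6): P, Q, R, S, T, U
  1-simplices (12): PQ, PT, PU, QR, QS, QT, QU, RS, RT, RU, SU, TU
  2-simplices (6): PQT, PQU, QRT, QSU, RSU, RTU

giving chain groups C_0 ≅ Z^6, C_1 ≅ Z^12, C_2 ≅ Z^6.

The boundary map ∂_1: C_1 → C_0 sends each edge [p,q] (with p < q) to q − p.
This gives a 6×12 integer matrix of rank 5; reducing to Smith normal form yields diagonal entries (1,1,1,1,1).

Boundary ∂_2: C_2 → C_1 sends each 2-simplex [p,q,r] to [q,r] − [p,r] + [p,q]. For instance
  ∂QRT = RT − QT + QR,
  ∂RSU = SU − RU + RS.
The resulting 12×6 matrix has rank 6, and its Smith normal form has invariant factors (1,1,1,1,1,1).

From H_k ≅ ker(∂_k) / im(∂_{k+1}) we obtain:

  H_0: rank C_0 − rank ∂_1 = 6 − 5 = 1, and the invariant factors of ∂_1 are all 1, so H_0 ≅ Z.
  H_1: rank ker ∂_1 − rank ∂_2 = (12 − 5) − 6 = 1, and the invariant factors of ∂_2 are all 1, so H_1 ≅ Z.
  H_2: rank ker ∂_2 − rank ∂_3 = (6 − 6) − 0 = 0, and there is no ∂_3, so H_2 ≅ 0.

As a check, the Euler characteristic is 6 − 12 + 6 = 0, which agrees with 1 − 1 + 0 = 0.

H_0 = Z,  H_1 = Z,  H_2 = 0.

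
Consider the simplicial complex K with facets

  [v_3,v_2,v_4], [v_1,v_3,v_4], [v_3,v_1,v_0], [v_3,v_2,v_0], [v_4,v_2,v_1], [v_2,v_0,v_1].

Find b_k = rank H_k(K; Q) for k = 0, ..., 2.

b_0 = 1, b_1 = 0, b_2 = 1.

Order the vertices as v_0 < v_1 < v_2 < v_3 < v_4. Listing each simplex with vertices in this order, K has dimension 2 with simplices:

  0-simplices (5): [v_0], [v_1], [v_2], [v_3], [v_4]
  1-simplices (9): [v_0,v_1], [v_0,v_2], [v_0,v_3], [v_1,v_2], [v_1,v_3], [v_1,v_4], [v_2,v_3], [v_2,v_4], [v_3,v_4]
  2-simplices (6): [v_0,v_1,v_2], [v_0,v_1,v_3], [v_0,v_2,v_3], [v_1,v_2,v_4], [v_1,v_3,v_4], [v_2,v_3,v_4]

giving chain groups C_0 ≅ Z^5, C_1 ≅ Z^9, C_2 ≅ Z^6.

Boundary ∂_1: C_1 → C_0 sends each edge [p,q] (with p < q) to q − p. For instance
  ∂[v_2,v_3] = [v_3] − [v_2].
As a 5×9 matrix over Z this has rank 4, with invariant factors (1,1,1,1).

Boundary ∂_2: C_2 → C_1 maps a triangle to the signed sum of its edges. For instance
  ∂[v_0,v_1,v_2] = [v_1,v_2] − [v_0,v_2] + [v_0,v_1],
  ∂[v_0,v_2,v_3] = [v_2,v_3] − [v_0,v_3] + [v_0,v_2].
As a 9×6 matrix over Z this has rank 5, with invariant factors (1,1,1,1,1).

Reading off H_k = ker ∂_k / im ∂_{k+1}:

  H_0: rank C_0 − rank ∂_1 = 5 − 4 = 1, and the invariant factors of ∂_1 are all 1, so H_0 = Z.
  H_1: rank ker ∂_1 − rank ∂_2 = (9 − 4) − 5 = 0, and the invariant factors of ∂_2 are all 1, so H_1 = 0.
  H_2: rank ker ∂_2 − rank ∂_3 = (6 − 5) − 0 = 1, and there is no ∂_3, so H_2 = Z.

Hence the Betti numbers are b_0 = 1, b_1 = 0, b_2 = 1.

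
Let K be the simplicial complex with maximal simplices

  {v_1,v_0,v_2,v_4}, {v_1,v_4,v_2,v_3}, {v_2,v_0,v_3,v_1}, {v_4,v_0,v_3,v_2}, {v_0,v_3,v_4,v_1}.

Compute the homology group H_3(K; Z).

We work with the vertex ordering v_0 < v_1 < v_2 < v_3 < v_4. The simplices of K, each written with vertices in increasing order, are:

  0-simplices (5): [v_0], [v_1], [v_2], [v_3], [v_4]
  1-simplices (10): [v_0,v_1], [v_0,v_2], [v_0,v_3], [v_0,v_4], [v_1,v_2], [v_1,v_3], [v_1,v_4], [v_2,v_3], [v_2,v_4], [v_3,v_4]
  2-simplices (10): [v_0,v_1,v_2], [v_0,v_1,v_3], [v_0,v_1,v_4], [v_0,v_2,v_3], [v_0,v_2,v_4], [v_0,v_3,v_4], [v_1,v_2,v_3], [v_1,v_2,v_4], [v_1,v_3,v_4], [v_2,v_3,v_4]
  3-simplices (5): [v_0,v_1,v_2,v_3], [v_0,v_1,v_2,v_4], [v_0,v_1,v_3,v_4], [v_0,v_2,v_3,v_4], [v_1,v_2,v_3,v_4]

Hence C_0 ≅ Z^5, C_1 ≅ Z^10, C_2 ≅ Z^10, C_3 ≅ Z^5.

The boundary map ∂_1: C_1 → C_0 maps an edge to its endpoints' difference, ∂[p,q] = q − p. For instance
  ∂[v_0,v_4] = [v_4] − [v_0].
This gives a 5×10 integer matrix of rank 4; reducing to Smith normal form yields diagonal entries (1,1,1,1).

Boundary ∂_2: C_2 → C_1 sends each 2-simplex [p,q,r] to [q,r] − [p,r] + [p,q]. For instance
  ∂[v_1,v_2,v_4] = [v_2,v_4] − [v_1,v_4] + [v_1,v_2],
  ∂[v_0,v_1,v_2] = [v_1,v_2] − [v_0,v_2] + [v_0,v_1].
The resulting 10×10 matrix has rank 6, and its Smith normal form has invariant factors (1,1,1,1,1,1).

∂_3: C_3 → C_2 sends each 3-simplex σ to the alternating sum Σ_i (−1)^i (σ with its i-th vertex removed). For instance
  ∂[v_0,v_1,v_2,v_4] = [v_1,v_2,v_4] − [v_0,v_2,v_4] + [v_0,v_1,v_4] − [v_0,v_1,v_2],
  ∂[v_0,v_1,v_2,v_3] = [v_1,v_2,v_3] − [v_0,v_2,v_3] + [v_0,v_1,v_3] − [v_0,v_1,v_2].
The resulting 10×5 matrix has rank 4, and its Smith normal form has invariant factors (1,1,1,1).

Reading off H_k = ker ∂_k / im ∂_{k+1}:

  H_3: rank ker ∂_3 − rank ∂_4 = (5 − 4) − 0 = 1, and there is no ∂_4, so H_3 ≅ Z.

(K is a triangulation of the 3-sphere S^3.)

H_3 ≅ Z.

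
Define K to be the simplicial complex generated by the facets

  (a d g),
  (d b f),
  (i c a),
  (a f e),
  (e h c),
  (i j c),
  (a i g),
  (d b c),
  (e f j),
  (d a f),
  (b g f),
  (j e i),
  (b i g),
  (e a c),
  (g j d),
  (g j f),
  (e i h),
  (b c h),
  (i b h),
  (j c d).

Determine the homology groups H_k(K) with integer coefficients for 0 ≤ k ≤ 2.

Take the total order a < b < c < d < e < f < g < h < i < j on the vertex set. Then K (dimension 2) consists of the simplices:

  0-simplices (10): a, b, c, d, e, f, g, h, i, j
  1-simplices (30): ac, ad, ae, af, ag, ai, bc, bd, bf, bg, bh, bi, cd, ce, ch, ci, cj, df, dg, dj, ef, eh, ei, ej, fg, fj, gi, gj, hi, ij
  2-simplices (20): ace, aci, adf, adg, aef, agi, bcd, bch, bdf, bfg, bgi, bhi, cdj, ceh, cij, dgj, efj, ehi, eij, fgj

giving chain groups C_0 ≅ Z^10, C_1 ≅ Z^30, C_2 ≅ Z^20.

The boundary map ∂_1: C_1 → C_0 is given by ∂[p,q] = [q] − [p]. For instance
  ∂cj = j − c.
The 10×30 boundary matrix has rank 9 and Smith normal form diag(1,1,1,1,1,1,1,1,1).

Boundary ∂_2: C_2 → C_1 maps a triangle to the signed sum of its edges. For instance
  ∂bch = ch − bh + bc,
  ∂bdf = df − bf + bd.
The 30×20 boundary matrix has rank 20 and Smith normal form diag(1,1,1,1,1,1,1,1,1,1,1,1,1,1,1,1,1,1,1,2).

Now H_k = ker ∂_k / im ∂_{k+1}, so:

  H_0: rank C_0 − rank ∂_1 = 10 − 9 = 1, and the invariant factors of ∂_1 are all 1, so H_0 ≅ Z.
  H_1: rank ker ∂_1 − rank ∂_2 = (30 − 9) − 20 = 1, and ∂_2 has invariant factor 2 > 1, so H_1 ≅ Z ⊕ Z_2.
  H_2: rank ker ∂_2 − rank ∂_3 = (20 − 20) − 0 = 0, and there is no ∂_3, so H_2 ≅ 0.

As a check, the Euler characteristic is 10 − 30 + 20 = 0, which agrees with 1 − 1 + 0 = 0.

H_0 ≅ Z,  H_1 ≅ Z ⊕ Z_2,  H_2 = 0.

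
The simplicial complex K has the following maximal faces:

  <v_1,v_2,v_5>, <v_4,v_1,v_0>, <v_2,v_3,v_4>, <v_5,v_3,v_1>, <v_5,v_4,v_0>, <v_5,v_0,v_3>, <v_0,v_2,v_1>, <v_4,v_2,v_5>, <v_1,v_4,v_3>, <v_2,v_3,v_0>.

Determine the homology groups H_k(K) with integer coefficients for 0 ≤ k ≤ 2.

H_0 = Z,  H_1 = Z/2,  H_2 = 0.

We work with the vertex ordering v_0 < v_1 < v_2 < v_3 < v_4 < v_5. The simplices of K, each written with vertices in increasing order, are:

  0-simplices (6): [v_0], [v_1], [v_2], [v_3], [v_4], [v_5]
  1-simplices (15): (15 of them)
  2-simplices (10): [v_0,v_1,v_2], [v_0,v_1,v_4], [v_0,v_2,v_3], [v_0,v_3,v_5], [v_0,v_4,v_5], [v_1,v_2,v_5], [v_1,v_3,v_4], [v_1,v_3,v_5], [v_2,v_3,v_4], [v_2,v_4,v_5]

so the chain groups are C_0 ≅ Z^6, C_1 ≅ Z^15, C_2 ≅ Z^10.

Boundary ∂_1: C_1 → C_0 sends each edge [p,q] (with p < q) to q − p. For instance
  ∂[v_0,v_5] = [v_5] − [v_0].
As a 6×15 matrix over Z this has rank 5, with invariant factors (1,1,1,1,1).

∂_2: C_2 → C_1 maps a triangle to the signed sum of its edges. For instance
  ∂[v_0,v_2,v_3] = [v_2,v_3] − [v_0,v_3] + [v_0,v_2],
  ∂[v_1,v_3,v_4] = [v_3,v_4] − [v_1,v_4] + [v_1,v_3].
The 15×10 boundary matrix has rank 10 and Smith normal form diag(1,1,1,1,1,1,1,1,1,2).

Now H_k = ker ∂_k / im ∂_{k+1}, so:

  H_0: rank C_0 − rank ∂_1 = 6 − 5 = 1, and the invariant factors of ∂_1 are all 1, so H_0 = Z.
  H_1: rank ker ∂_1 − rank ∂_2 = (15 − 5) − 10 = 0, and ∂_2 has invariant factor 2 > 1, so H_1 = Z/2.
  H_2: rank ker ∂_2 − rank ∂_3 = (10 − 10) − 0 = 0, and there is no ∂_3, so H_2 = 0.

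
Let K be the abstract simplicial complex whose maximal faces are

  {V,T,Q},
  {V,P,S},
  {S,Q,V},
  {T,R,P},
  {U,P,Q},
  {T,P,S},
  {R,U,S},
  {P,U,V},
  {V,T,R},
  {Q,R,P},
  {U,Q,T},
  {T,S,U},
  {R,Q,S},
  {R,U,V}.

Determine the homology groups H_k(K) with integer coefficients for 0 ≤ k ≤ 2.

K has 7 vertices, 21 edges, 14 triangles.
rank ∂_0 = 0, rank ∂_1 = 6 ⇒ b_0 = 7 − 0 − 6 = 1; all invariant factors of ∂_1 are 1 so no torsion. So H_0 = Z.
rank ∂_1 = 6, rank ∂_2 = 13 ⇒ b_1 = 21 − 6 − 13 = 2; all invariant factors of ∂_2 are 1 so no torsion. So H_1 = Z^2.
rank ∂_2 = 13, rank ∂_3 = 0 ⇒ b_2 = 14 − 13 − 0 = 1. So H_2 = Z.

H_0 = Z,  H_1 = Z^2,  H_2 = Z.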